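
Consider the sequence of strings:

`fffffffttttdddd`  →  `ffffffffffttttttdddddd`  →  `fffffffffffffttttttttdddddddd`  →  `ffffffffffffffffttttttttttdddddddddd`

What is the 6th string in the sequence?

ffffffffffffffffffffffttttttttttttttdddddddddddddd

Term n consists of 3n+1 f's, followed by 2n t's, followed by 2n d's, where the shown terms are n = 2, 3, 4, 5.
At n = 7 the blocks have lengths 22, 14, 14.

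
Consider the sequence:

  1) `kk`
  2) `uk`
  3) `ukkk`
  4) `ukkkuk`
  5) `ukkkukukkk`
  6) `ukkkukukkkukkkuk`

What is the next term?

ukkkukukkkukkkukukkkukukkk

This is a Fibonacci-style word recurrence s(k) = s(k−1)·s(k−2): e.g. uk·kk = ukkk.
So term 7 is ukkkukukkkukkkuk·ukkkukukkk.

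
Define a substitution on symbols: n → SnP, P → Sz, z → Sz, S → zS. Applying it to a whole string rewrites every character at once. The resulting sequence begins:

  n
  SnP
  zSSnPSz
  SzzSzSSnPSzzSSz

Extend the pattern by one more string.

zSSzSzzSSzzSzSSnPSzzSSzSzzSzSSz

Applying the rule to each of the 15 symbols of SzzSzSSnPSzzSSz gives the pieces zS Sz Sz zS Sz zS zS SnP Sz zS Sz Sz zS zS Sz, which concatenate to the answer.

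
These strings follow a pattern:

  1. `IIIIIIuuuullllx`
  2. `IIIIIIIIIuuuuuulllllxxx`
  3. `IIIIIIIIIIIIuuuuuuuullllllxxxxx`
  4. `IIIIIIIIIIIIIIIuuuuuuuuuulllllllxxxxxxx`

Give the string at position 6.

IIIIIIIIIIIIIIIIIIIIIuuuuuuuuuuuuuulllllllllxxxxxxxxxxx

Each string has the form I^{3n+3} u^{2n+2} l^{n+3} x^{2n-1} (n = 1, 2, …).
Setting n = 6 gives 21, 14, 9, 11 characters in each block.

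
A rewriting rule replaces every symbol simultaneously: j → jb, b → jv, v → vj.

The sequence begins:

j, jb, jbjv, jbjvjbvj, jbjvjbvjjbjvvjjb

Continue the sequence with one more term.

jbjvjbvjjbjvvjjbjbjvjbvjvjjbjbjv

φ(jbjvjbvjjbjvvjjb) expands symbol-by-symbol to jb jv jb vj jb jv vj jb jb jv jb vj vj jb jb jv; joining the 16 pieces gives the next term.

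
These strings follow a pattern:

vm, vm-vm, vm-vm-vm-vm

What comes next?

Each string is two copies of the previous one joined by '-'.
Doubling vm-vm-vm-vm with '-' between the halves:

vm-vm-vm-vm-vm-vm-vm-vm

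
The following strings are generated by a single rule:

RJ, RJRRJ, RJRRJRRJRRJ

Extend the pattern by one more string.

s(k+1) = s(k)·R·s(k) — each term doubles the last with 'R' between the halves.
One more doubling of RJRRJRRJRRJ gives the answer.

RJRRJRRJRRJRRJRRJRRJRRJ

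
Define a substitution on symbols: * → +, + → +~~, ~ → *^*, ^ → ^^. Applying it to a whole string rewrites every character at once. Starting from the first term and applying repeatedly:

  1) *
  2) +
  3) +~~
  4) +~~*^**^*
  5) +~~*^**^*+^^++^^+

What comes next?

+~~*^**^*+^^++^^++~~^^^^+~~+~~^^^^+~~

Applying the rule to each of the 17 symbols of +~~*^**^*+^^++^^+ gives the pieces +~~ *^* *^* + ^^ + + ^^ + +~~ ^^ ^^ +~~ +~~ ^^ ^^ +~~, which concatenate to the answer.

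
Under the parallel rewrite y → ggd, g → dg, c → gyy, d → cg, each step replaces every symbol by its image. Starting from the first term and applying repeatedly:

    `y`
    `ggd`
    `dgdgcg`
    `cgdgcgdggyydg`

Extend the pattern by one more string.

Rewriting the 13 symbols of cgdgcgdggyydg one by one yields gyy dg cg dg gyy dg cg dg dg ggd ggd cg dg; concatenated:

gyydgcgdggyydgcgdgdgggdggdcgdg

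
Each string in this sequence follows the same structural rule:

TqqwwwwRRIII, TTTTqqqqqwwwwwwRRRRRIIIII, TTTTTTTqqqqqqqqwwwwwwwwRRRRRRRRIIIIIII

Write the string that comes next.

TTTTTTTTTTqqqqqqqqqqqwwwwwwwwwwRRRRRRRRRRRIIIIIIIII

Term n consists of 3n-2 T's, followed by 3n-1 q's, followed by 2n+2 w's, followed by 3n-1 R's, followed by 2n+1 I's (n = 1, 2, …).
Setting n = 4 gives 10, 11, 10, 11, 9 characters in each block.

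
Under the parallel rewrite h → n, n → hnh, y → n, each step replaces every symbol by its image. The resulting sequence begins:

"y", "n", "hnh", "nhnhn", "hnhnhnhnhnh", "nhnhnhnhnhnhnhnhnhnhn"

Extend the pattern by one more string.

φ(nhnhnhnhnhnhnhnhnhnhn) expands symbol-by-symbol to hnh n hnh n hnh n hnh n hnh n hnh n hnh n hnh n hnh n hnh n hnh; joining the 21 pieces gives the next term.

hnhnhnhnhnhnhnhnhnhnhnhnhnhnhnhnhnhnhnhnhnh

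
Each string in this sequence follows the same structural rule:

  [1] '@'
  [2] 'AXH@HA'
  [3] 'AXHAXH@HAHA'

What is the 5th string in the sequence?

s(k+1) = AXH·s(k)·HA, so each term gains AXH as a prefix and HA as a suffix.
From AXHAXH@HAHA, 2 further steps: AXHAXH@HAHA → AXHAXHAXH@HAHAHA → (answer).

AXHAXHAXHAXH@HAHAHAHA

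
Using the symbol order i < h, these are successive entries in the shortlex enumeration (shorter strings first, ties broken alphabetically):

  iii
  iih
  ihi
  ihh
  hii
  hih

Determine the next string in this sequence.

hhi

Find the rightmost character of hih below h, bump it to the next letter, and reset everything to its right to i.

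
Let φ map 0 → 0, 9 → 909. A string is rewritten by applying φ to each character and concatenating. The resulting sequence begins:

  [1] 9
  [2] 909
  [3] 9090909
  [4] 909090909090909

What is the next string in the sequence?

Rewriting the 15 symbols of 909090909090909 one by one yields 909 0 909 0 909 0 909 0 909 0 909 0 909 0 909; concatenated:

9090909090909090909090909090909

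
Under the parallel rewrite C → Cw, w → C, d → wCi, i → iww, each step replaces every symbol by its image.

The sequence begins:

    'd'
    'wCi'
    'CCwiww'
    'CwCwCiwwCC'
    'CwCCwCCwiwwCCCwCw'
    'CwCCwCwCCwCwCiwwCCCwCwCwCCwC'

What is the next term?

φ(CwCCwCwCCwCwCiwwCCCwCwCwCCwC) expands symbol-by-symbol to Cw C Cw Cw C Cw C Cw Cw C Cw C Cw iww C C Cw Cw Cw C Cw C Cw C Cw Cw C Cw; joining the 28 pieces gives the next term.

CwCCwCwCCwCCwCwCCwCCwiwwCCCwCwCwCCwCCwCCwCwCCw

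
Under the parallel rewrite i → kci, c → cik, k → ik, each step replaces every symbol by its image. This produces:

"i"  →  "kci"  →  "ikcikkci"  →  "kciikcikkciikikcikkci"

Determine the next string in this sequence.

ikcikkcikciikcikkciikikcikkcikciikkciikcikkciikikcikkci

Applying the rule to each of the 21 symbols of kciikcikkciikikcikkci gives the pieces ik cik kci kci ik cik kci ik ik cik kci kci ik kci ik cik kci ik ik cik kci, which concatenate to the answer.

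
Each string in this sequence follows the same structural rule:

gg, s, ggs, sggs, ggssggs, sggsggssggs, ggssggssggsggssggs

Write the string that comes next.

From term 3 onward, concatenate the second-to-last term with the last: gg·s = ggs, s·ggs = sggs, …
So term 8 is sggsggssggs·ggssggssggsggssggs.

sggsggssggsggssggssggsggssggs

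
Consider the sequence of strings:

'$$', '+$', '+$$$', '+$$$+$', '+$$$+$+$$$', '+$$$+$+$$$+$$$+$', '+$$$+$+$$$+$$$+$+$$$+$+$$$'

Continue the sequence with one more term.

This is a Fibonacci-style word recurrence s(k) = s(k−1)·s(k−2): e.g. +$·$$ = +$$$.
Continuing: +$$$+$+$$$+$$$+$+$$$+$+$$$ · +$$$+$+$$$+$$$+$ gives term 8.

+$$$+$+$$$+$$$+$+$$$+$+$$$+$$$+$+$$$+$$$+$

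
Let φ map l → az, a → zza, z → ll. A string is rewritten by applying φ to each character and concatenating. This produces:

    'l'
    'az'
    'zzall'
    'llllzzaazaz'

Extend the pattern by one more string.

Apply φ to llllzzaazaz symbol by symbol: l→az, l→az, l→az, l→az, z→ll, z→ll, a→zza, a→zza, z→ll, a→zza, z→ll; joined: az az az az ll ll zza zza ll zza ll.

azazazazllllzzazzallzzall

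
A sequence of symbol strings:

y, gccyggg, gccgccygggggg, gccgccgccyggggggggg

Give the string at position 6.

Each term wraps the previous one in gcc on the left and ggg on the right.
From gccgccgccyggggggggg, 2 further steps: gccgccgccyggggggggg → gccgccgccgccygggggggggggg → (answer).

gccgccgccgccgccyggggggggggggggg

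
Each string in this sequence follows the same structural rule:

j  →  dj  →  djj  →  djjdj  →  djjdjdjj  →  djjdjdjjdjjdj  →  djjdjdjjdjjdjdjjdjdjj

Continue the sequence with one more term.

From term 3 onward, concatenate the last term with the second-to-last: dj·j = djj, djj·dj = djjdj, …
The next term joins djjdjdjjdjjdjdjjdjdjj and djjdjdjjdjjdj.

djjdjdjjdjjdjdjjdjdjjdjjdjdjjdjjdj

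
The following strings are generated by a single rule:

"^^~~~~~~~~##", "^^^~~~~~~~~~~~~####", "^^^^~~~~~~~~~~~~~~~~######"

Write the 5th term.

^^^^^^~~~~~~~~~~~~~~~~~~~~~~~~##########

The n-th term is n ^'s then 4n ~'s then 2n-2 #'s, where the shown terms are n = 2, 3, 4.
Setting n = 6 gives 6, 24, 10 characters in each block.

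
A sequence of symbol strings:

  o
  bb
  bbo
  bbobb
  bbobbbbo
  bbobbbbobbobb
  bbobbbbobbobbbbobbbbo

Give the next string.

bbobbbbobbobbbbobbbbobbobbbbobbobb

This is a Fibonacci-style word recurrence s(k) = s(k−1)·s(k−2): e.g. bb·o = bbo.
The next term joins bbobbbbobbobbbbobbbbo and bbobbbbobbobb.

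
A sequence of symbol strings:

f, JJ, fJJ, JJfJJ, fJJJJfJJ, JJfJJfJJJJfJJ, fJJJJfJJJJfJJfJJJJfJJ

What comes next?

JJfJJfJJJJfJJfJJJJfJJJJfJJfJJJJfJJ

From term 3 onward, concatenate the second-to-last term with the last: f·JJ = fJJ, JJ·fJJ = JJfJJ, …
So term 8 is JJfJJfJJJJfJJ·fJJJJfJJJJfJJfJJJJfJJ.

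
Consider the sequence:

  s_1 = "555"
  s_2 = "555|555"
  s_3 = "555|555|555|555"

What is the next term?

Every step duplicates the string with '|' between the halves.
Doubling 555|555|555|555 with '|' between the halves:

555|555|555|555|555|555|555|555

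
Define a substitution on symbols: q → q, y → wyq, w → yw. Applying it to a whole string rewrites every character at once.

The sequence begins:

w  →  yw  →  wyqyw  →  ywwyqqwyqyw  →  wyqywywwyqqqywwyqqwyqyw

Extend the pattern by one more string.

Rewriting the 23 symbols of wyqywywwyqqqywwyqqwyqyw one by one yields yw wyq q wyq yw wyq yw yw wyq q q q wyq yw yw wyq q q yw wyq q wyq yw; concatenated:

ywwyqqwyqywwyqywywwyqqqqwyqywywwyqqqywwyqqwyqyw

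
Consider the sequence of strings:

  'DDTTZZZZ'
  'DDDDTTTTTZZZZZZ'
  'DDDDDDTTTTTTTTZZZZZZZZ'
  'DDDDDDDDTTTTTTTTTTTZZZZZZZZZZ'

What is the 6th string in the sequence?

DDDDDDDDDDDDTTTTTTTTTTTTTTTTTZZZZZZZZZZZZZZ

The n-th term is 2n D's then 3n-1 T's then 2n+2 Z's (n = 1, 2, …).
Setting n = 6 gives 12, 17, 14 characters in each block.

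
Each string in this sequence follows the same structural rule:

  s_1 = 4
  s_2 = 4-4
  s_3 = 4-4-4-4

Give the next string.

s(k+1) = s(k)·-·s(k) — each term doubles the last with '-' between the halves.
Doubling 4-4-4-4 with '-' between the halves:

4-4-4-4-4-4-4-4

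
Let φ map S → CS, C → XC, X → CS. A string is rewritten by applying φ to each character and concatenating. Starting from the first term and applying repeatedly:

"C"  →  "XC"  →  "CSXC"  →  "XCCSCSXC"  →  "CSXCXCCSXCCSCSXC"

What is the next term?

XCCSCSXCCSXCXCCSCSXCXCCSXCCSCSXC

Applying the rule to each of the 16 symbols of CSXCXCCSXCCSCSXC gives the pieces XC CS CS XC CS XC XC CS CS XC XC CS XC CS CS XC, which concatenate to the answer.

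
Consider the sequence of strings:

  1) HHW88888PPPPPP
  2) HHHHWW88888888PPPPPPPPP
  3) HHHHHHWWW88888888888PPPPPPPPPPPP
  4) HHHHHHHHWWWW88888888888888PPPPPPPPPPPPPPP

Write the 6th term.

Term n consists of 2n H's, followed by n W's, followed by 3n+2 8's, followed by 3n+3 P's (n = 1, 2, …).
For term 6, n = 6, so the run lengths are 12, 6, 20, 21.

HHHHHHHHHHHHWWWWWW88888888888888888888PPPPPPPPPPPPPPPPPPPPP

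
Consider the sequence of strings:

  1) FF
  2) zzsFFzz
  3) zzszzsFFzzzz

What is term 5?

zzszzszzszzsFFzzzzzzzz

Every step adds zzs to the front and zz to the end of the previous string.
From zzszzsFFzzzz, 2 further steps: zzszzsFFzzzz → zzszzszzsFFzzzzzz → (answer).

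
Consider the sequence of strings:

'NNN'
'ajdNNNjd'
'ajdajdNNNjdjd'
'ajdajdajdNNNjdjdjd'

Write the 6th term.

s(k+1) = ajd·s(k)·jd, so each term gains ajd as a prefix and jd as a suffix.
From ajdajdajdNNNjdjdjd, 2 further steps: ajdajdajdNNNjdjdjd → ajdajdajdajdNNNjdjdjdjd → (answer).

ajdajdajdajdajdNNNjdjdjdjdjd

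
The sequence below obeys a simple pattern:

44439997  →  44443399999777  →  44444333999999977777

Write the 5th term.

Term n consists of n+2 4's, followed by n 3's, followed by 2n+1 9's, followed by 2n-1 7's (n = 1, 2, …).
For term 5, n = 5, so the run lengths are 7, 5, 11, 9.

44444443333399999999999777777777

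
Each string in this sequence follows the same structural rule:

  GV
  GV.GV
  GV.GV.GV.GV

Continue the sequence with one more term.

s(k+1) = s(k)·.·s(k) — each term doubles the last with '.' between the halves.
One more doubling of GV.GV.GV.GV gives the answer.

GV.GV.GV.GV.GV.GV.GV.GV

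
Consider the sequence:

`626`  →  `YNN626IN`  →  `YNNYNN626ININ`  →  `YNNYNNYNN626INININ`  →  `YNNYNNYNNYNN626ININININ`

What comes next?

Every step adds YNN to the front and IN to the end of the previous string.
So the next term is YNN·YNNYNNYNNYNN626ININININ·IN.

YNNYNNYNNYNNYNN626INININININ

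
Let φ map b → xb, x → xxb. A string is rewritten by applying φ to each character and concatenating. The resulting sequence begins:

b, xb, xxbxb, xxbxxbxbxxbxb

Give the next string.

Applying the rule to each of the 13 symbols of xxbxxbxbxxbxb gives the pieces xxb xxb xb xxb xxb xb xxb xb xxb xxb xb xxb xb, which concatenate to the answer.

xxbxxbxbxxbxxbxbxxbxbxxbxxbxbxxbxb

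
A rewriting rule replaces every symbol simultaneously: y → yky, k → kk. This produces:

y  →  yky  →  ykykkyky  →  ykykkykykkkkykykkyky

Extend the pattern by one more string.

Applying the rule to each of the 20 symbols of ykykkykykkkkykykkyky gives the pieces yky kk yky kk kk yky kk yky kk kk kk kk yky kk yky kk kk yky kk yky, which concatenate to the answer.

ykykkykykkkkykykkykykkkkkkkkykykkykykkkkykykkyky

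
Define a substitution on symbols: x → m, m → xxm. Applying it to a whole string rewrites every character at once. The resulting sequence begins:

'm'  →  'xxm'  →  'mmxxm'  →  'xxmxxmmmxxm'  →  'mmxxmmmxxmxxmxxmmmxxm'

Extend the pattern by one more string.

Rewriting the 21 symbols of mmxxmmmxxmxxmxxmmmxxm one by one yields xxm xxm m m xxm xxm xxm m m xxm m m xxm m m xxm xxm xxm m m xxm; concatenated:

xxmxxmmmxxmxxmxxmmmxxmmmxxmmmxxmxxmxxmmmxxm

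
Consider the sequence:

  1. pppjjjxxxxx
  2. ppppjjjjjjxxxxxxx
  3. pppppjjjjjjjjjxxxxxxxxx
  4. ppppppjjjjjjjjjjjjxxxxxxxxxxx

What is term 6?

Reading off run lengths: p runs 3, 4, 5, 6; j runs 3, 6, 9, 12; x runs 5, 7, 9, 11 — each is linear in n (n = 1, 2, …).
Setting n = 6 gives 8, 18, 15 characters in each block.

ppppppppjjjjjjjjjjjjjjjjjjxxxxxxxxxxxxxxx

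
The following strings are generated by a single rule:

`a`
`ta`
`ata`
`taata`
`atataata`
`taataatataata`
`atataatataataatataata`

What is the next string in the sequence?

taataatataataatataatataataatataata

This is a Fibonacci-style word recurrence s(k) = s(k−2)·s(k−1): e.g. a·ta = ata.
So term 8 is taataatataata·atataatataataatataata.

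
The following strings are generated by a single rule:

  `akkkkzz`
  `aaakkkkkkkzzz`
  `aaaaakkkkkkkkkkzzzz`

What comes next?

Reading off run lengths: a runs 1, 3, 5; k runs 4, 7, 10; z runs 2, 3, 4 — each is linear in n (n = 1, 2, …).
Setting n = 4 gives 7, 13, 5 characters in each block.

aaaaaaakkkkkkkkkkkkkzzzzz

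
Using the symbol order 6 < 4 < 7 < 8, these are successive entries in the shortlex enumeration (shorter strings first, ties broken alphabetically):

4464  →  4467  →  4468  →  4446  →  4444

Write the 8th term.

4476

Advancing 3 positions from 4444 through 4444 → 4447 → 4448 reaches term 8.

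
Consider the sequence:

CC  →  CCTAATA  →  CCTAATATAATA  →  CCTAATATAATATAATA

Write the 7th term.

CCTAATATAATATAATATAATATAATATAATA

Every step adds TAATA to the end: s(k+1) = s(k)·TAATA.
From CCTAATATAATATAATA, 3 further steps: CCTAATATAATATAATA → CCTAATATAATATAATATAATA → CCTAATATAATATAATATAATATAATA → (answer).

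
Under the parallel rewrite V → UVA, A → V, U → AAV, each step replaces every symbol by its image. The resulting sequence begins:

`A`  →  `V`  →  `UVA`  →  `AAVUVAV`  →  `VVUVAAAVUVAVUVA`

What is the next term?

UVAUVAAAVUVAVVVUVAAAVUVAVUVAAAVUVAV

φ(VVUVAAAVUVAVUVA) expands symbol-by-symbol to UVA UVA AAV UVA V V V UVA AAV UVA V UVA AAV UVA V; joining the 15 pieces gives the next term.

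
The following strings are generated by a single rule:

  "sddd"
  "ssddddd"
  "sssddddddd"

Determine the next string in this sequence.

Term n consists of n-1 s's, followed by 2n-1 d's, where the shown terms are n = 2, 3, 4.
At n = 5 the blocks have lengths 4, 9.

ssssddddddddd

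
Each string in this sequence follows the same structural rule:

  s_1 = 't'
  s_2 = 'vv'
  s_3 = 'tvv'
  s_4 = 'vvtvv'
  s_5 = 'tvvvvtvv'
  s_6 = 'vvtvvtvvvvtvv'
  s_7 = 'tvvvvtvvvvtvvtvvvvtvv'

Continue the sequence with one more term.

vvtvvtvvvvtvvtvvvvtvvvvtvvtvvvvtvv

From term 3 onward, concatenate the second-to-last term with the last: t·vv = tvv, vv·tvv = vvtvv, …
So term 8 is vvtvvtvvvvtvv·tvvvvtvvvvtvvtvvvvtvv.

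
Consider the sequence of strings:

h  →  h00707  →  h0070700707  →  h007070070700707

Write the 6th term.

h0070700707007070070700707

Each term is the previous one with 00707 appended.
From h007070070700707, 2 further steps: h007070070700707 → h00707007070070700707 → (answer).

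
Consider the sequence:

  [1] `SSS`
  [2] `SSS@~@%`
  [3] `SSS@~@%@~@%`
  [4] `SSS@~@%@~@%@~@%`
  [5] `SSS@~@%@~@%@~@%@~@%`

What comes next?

The strings grow by a fixed suffix @~@% each time.
Applying this once more to SSS@~@%@~@%@~@%@~@%:

SSS@~@%@~@%@~@%@~@%@~@%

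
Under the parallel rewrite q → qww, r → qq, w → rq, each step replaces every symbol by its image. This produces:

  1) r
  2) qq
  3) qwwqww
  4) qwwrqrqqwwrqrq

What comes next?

qwwrqrqqqqwwqqqwwqwwrqrqqqqwwqqqww

φ(qwwrqrqqwwrqrq) expands symbol-by-symbol to qww rq rq qq qww qq qww qww rq rq qq qww qq qww; joining the 14 pieces gives the next term.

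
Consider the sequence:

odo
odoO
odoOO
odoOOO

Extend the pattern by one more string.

odoOOOO

Each term is the previous one with O appended.
One more step from odoOOO gives the answer.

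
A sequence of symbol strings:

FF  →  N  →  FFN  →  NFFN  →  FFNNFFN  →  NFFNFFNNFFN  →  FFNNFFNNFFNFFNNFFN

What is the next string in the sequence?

NFFNFFNNFFNFFNNFFNNFFNFFNNFFN

This is a Fibonacci-style word recurrence s(k) = s(k−2)·s(k−1): e.g. FF·N = FFN.
Continuing: NFFNFFNNFFN · FFNNFFNNFFNFFNNFFN gives term 8.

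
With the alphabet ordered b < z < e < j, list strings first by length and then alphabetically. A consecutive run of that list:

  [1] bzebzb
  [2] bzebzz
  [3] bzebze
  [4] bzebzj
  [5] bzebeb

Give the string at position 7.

Stepping forward 2 times from bzebeb: bzebeb → bzebez, then the target.

bzebee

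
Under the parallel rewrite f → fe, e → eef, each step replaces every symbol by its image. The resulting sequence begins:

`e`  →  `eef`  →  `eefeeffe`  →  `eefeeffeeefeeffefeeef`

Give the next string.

eefeeffeeefeeffefeeefeefeeffeeefeeffefeeeffeeefeefeeffe

φ(eefeeffeeefeeffefeeef) expands symbol-by-symbol to eef eef fe eef eef fe fe eef eef eef fe eef eef fe fe eef fe eef eef eef fe; joining the 21 pieces gives the next term.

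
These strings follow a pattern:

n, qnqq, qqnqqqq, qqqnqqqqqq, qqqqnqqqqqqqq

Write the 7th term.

s(k+1) = q·s(k)·qq, so each term gains q as a prefix and qq as a suffix.
From qqqqnqqqqqqqq, 2 further steps: qqqqnqqqqqqqq → qqqqqnqqqqqqqqqq → (answer).

qqqqqqnqqqqqqqqqqqq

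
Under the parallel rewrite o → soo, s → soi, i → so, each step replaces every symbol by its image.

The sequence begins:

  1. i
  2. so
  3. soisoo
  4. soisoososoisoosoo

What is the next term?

soisoososoisoosoosoisoosoisoososoisoosoosoisoosoo

Applying the rule to each of the 17 symbols of soisoososoisoosoo gives the pieces soi soo so soi soo soo soi soo soi soo so soi soo soo soi soo soo, which concatenate to the answer.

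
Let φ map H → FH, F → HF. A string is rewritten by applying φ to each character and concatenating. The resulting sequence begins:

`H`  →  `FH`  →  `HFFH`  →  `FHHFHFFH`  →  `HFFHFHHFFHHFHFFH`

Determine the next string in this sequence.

Rewriting the 16 symbols of HFFHFHHFFHHFHFFH one by one yields FH HF HF FH HF FH FH HF HF FH FH HF FH HF HF FH; concatenated:

FHHFHFFHHFFHFHHFHFFHFHHFFHHFHFFH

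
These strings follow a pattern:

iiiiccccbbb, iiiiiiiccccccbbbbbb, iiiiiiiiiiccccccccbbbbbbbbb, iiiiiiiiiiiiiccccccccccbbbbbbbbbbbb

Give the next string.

Term n consists of 3n+1 i's, followed by 2n+2 c's, followed by 3n b's (n = 1, 2, …).
For the next term, n = 5, so the run lengths are 16, 12, 15.

iiiiiiiiiiiiiiiiccccccccccccbbbbbbbbbbbbbbb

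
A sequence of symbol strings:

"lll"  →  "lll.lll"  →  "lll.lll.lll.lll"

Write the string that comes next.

Each string is two copies of the previous one joined by '.'.
Doubling lll.lll.lll.lll with '.' between the halves:

lll.lll.lll.lll.lll.lll.lll.lll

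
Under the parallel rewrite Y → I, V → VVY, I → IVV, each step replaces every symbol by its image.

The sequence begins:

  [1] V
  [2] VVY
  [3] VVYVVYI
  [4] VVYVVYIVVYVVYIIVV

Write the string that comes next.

VVYVVYIVVYVVYIIVVVVYVVYIVVYVVYIIVVIVVVVYVVY

φ(VVYVVYIVVYVVYIIVV) expands symbol-by-symbol to VVY VVY I VVY VVY I IVV VVY VVY I VVY VVY I IVV IVV VVY VVY; joining the 17 pieces gives the next term.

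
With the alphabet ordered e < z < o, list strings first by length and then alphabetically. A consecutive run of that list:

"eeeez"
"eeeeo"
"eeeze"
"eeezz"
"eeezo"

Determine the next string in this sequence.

eeeoe

Find the rightmost character of eeezo below o, bump it to the next letter, and reset everything to its right to e.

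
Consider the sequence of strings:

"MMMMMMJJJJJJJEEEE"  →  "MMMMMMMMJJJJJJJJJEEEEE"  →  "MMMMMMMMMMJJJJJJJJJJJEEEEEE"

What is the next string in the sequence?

MMMMMMMMMMMMJJJJJJJJJJJJJEEEEEEE

Term n consists of 2n M's, followed by 2n+1 J's, followed by n+1 E's, where the shown terms are n = 3, 4, 5.
Setting n = 6 gives 12, 13, 7 characters in each block.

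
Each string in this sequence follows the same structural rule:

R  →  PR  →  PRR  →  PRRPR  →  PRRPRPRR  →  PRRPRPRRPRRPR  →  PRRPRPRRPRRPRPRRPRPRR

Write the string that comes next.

From term 3 onward, concatenate the last term with the second-to-last: PR·R = PRR, PRR·PR = PRRPR, …
Continuing: PRRPRPRRPRRPRPRRPRPRR · PRRPRPRRPRRPR gives term 8.

PRRPRPRRPRRPRPRRPRPRRPRRPRPRRPRRPR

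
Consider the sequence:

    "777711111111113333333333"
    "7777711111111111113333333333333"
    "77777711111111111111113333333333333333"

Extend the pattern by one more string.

Term n consists of n+1 7's, followed by 3n+1 1's, followed by 3n+1 3's, where the shown terms are n = 3, 4, 5.
At n = 6 the blocks have lengths 7, 19, 19.

777777711111111111111111113333333333333333333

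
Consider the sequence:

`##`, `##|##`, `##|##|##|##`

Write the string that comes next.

##|##|##|##|##|##|##|##

Every step duplicates the string with '|' between the halves.
One more doubling of ##|##|##|## gives the answer.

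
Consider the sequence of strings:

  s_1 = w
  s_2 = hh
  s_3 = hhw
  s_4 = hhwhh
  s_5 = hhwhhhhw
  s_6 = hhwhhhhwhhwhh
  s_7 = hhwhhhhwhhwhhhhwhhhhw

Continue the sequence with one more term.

hhwhhhhwhhwhhhhwhhhhwhhwhhhhwhhwhh

Each term (from the third on) is the previous term followed by the one before it: term 3 = hh·w = hhw.
The next term joins hhwhhhhwhhwhhhhwhhhhw and hhwhhhhwhhwhh.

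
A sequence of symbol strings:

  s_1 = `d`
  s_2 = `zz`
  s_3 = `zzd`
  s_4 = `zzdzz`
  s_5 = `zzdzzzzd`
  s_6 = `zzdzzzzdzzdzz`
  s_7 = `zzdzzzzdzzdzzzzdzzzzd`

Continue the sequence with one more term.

zzdzzzzdzzdzzzzdzzzzdzzdzzzzdzzdzz

This is a Fibonacci-style word recurrence s(k) = s(k−1)·s(k−2): e.g. zz·d = zzd.
Continuing: zzdzzzzdzzdzzzzdzzzzd · zzdzzzzdzzdzz gives term 8.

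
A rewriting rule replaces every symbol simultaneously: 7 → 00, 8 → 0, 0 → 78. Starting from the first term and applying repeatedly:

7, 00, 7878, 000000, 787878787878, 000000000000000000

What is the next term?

Rewriting the 18 symbols of 000000000000000000 one by one yields 78 78 78 78 78 78 78 78 78 78 78 78 78 78 78 78 78 78; concatenated:

787878787878787878787878787878787878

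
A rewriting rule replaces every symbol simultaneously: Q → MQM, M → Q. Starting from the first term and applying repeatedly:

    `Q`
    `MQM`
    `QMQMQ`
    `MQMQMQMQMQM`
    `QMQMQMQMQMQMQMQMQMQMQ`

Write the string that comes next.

MQMQMQMQMQMQMQMQMQMQMQMQMQMQMQMQMQMQMQMQMQM

Replace each of the 21 characters of QMQMQMQMQMQMQMQMQMQMQ in place — MQM Q MQM Q MQM Q MQM Q MQM Q MQM Q MQM Q MQM Q MQM Q MQM Q MQM — and concatenate.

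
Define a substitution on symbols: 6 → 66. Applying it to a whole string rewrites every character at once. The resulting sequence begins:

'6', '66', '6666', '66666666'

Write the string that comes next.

Rewriting each symbol of 66666666: 6→66, 6→66, 6→66, 6→66, 6→66, 6→66, 6→66, 6→66, which concatenates to 66 66 66 66 66 66 66 66.

6666666666666666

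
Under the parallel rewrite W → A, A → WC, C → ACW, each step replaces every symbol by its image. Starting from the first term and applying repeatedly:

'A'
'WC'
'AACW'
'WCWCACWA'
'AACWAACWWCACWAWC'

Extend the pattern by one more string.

φ(AACWAACWWCACWAWC) expands symbol-by-symbol to WC WC ACW A WC WC ACW A A ACW WC ACW A WC A ACW; joining the 16 pieces gives the next term.

WCWCACWAWCWCACWAAACWWCACWAWCAACW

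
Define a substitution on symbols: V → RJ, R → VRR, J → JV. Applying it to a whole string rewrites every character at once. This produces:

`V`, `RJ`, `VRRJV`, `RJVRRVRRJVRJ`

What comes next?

VRRJVRJVRRVRRRJVRRVRRJVRJVRRJV

Rewriting each symbol of RJVRRVRRJVRJ: R→VRR, J→JV, V→RJ, R→VRR, R→VRR, V→RJ, R→VRR, R→VRR, J→JV, V→RJ, R→VRR, J→JV, which concatenates to VRR JV RJ VRR VRR RJ VRR VRR JV RJ VRR JV.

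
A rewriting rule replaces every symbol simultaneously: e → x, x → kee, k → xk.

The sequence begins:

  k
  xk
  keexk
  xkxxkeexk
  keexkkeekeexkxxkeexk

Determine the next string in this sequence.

Rewriting the 20 symbols of keexkkeekeexkxxkeexk one by one yields xk x x kee xk xk x x xk x x kee xk kee kee xk x x kee xk; concatenated:

xkxxkeexkxkxxxkxxkeexkkeekeexkxxkeexk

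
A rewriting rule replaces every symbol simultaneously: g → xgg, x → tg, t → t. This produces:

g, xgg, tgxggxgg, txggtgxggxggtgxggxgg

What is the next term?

ttgxggxggtxggtgxggxggtgxggxggtxggtgxggxggtgxggxgg

Applying the rule to each of the 20 symbols of txggtgxggxggtgxggxgg gives the pieces t tg xgg xgg t xgg tg xgg xgg tg xgg xgg t xgg tg xgg xgg tg xgg xgg, which concatenate to the answer.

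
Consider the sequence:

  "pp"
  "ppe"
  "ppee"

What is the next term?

Every step adds e to the end: s(k+1) = s(k)·e.
So the next term is ppee·e.

ppeee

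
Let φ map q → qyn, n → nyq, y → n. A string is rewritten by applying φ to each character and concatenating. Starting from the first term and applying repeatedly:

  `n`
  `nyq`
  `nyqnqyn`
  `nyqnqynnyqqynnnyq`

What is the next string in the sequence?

Rewriting the 17 symbols of nyqnqynnyqqynnnyq one by one yields nyq n qyn nyq qyn n nyq nyq n qyn qyn n nyq nyq nyq n qyn; concatenated:

nyqnqynnyqqynnnyqnyqnqynqynnnyqnyqnyqnqyn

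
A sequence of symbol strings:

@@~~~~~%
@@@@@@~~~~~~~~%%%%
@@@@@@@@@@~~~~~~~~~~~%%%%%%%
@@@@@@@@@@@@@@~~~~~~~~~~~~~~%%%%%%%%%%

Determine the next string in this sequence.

@@@@@@@@@@@@@@@@@@~~~~~~~~~~~~~~~~~%%%%%%%%%%%%%

Reading off run lengths: @ runs 2, 6, 10, 14; ~ runs 5, 8, 11, 14; % runs 1, 4, 7, 10 — each is linear in n (n = 1, 2, …).
Setting n = 5 gives 18, 17, 13 characters in each block.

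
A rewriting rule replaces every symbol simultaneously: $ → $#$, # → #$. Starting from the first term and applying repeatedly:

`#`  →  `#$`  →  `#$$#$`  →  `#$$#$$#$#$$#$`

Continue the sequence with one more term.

#$$#$$#$#$$#$$#$#$$#$#$$#$$#$#$$#$

Replace each of the 13 characters of #$$#$$#$#$$#$ in place — #$ $#$ $#$ #$ $#$ $#$ #$ $#$ #$ $#$ $#$ #$ $#$ — and concatenate.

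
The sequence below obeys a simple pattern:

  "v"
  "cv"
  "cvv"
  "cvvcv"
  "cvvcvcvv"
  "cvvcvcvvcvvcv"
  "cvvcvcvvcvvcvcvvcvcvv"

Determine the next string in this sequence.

cvvcvcvvcvvcvcvvcvcvvcvvcvcvvcvvcv

Each term (from the third on) is the previous term followed by the one before it: term 3 = cv·v = cvv.
So term 8 is cvvcvcvvcvvcvcvvcvcvv·cvvcvcvvcvvcv.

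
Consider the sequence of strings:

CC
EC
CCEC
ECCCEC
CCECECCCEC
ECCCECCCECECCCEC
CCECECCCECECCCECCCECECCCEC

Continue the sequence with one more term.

ECCCECCCECECCCECCCECECCCECECCCECCCECECCCEC

From term 3 onward, concatenate the second-to-last term with the last: CC·EC = CCEC, EC·CCEC = ECCCEC, …
Continuing: ECCCECCCECECCCEC · CCECECCCECECCCECCCECECCCEC gives term 8.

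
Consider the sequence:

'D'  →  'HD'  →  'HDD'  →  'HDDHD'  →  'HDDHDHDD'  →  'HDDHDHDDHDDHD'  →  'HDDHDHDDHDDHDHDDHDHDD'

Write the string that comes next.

Each term (from the third on) is the previous term followed by the one before it: term 3 = HD·D = HDD.
Continuing: HDDHDHDDHDDHDHDDHDHDD · HDDHDHDDHDDHD gives term 8.

HDDHDHDDHDDHDHDDHDHDDHDDHDHDDHDDHD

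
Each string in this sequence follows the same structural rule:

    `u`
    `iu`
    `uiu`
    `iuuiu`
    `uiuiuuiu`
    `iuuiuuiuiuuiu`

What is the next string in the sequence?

uiuiuuiuiuuiuuiuiuuiu

Each term (from the third on) is the two preceding terms concatenated in order: term 3 = u·iu = uiu.
The next term joins uiuiuuiu and iuuiuuiuiuuiu.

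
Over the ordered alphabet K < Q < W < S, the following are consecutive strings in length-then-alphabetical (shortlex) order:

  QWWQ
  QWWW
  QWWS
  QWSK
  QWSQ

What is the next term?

QWSW

Treat QWSQ as a base-4 numeral over the given alphabet and add one, carrying through any trailing S's.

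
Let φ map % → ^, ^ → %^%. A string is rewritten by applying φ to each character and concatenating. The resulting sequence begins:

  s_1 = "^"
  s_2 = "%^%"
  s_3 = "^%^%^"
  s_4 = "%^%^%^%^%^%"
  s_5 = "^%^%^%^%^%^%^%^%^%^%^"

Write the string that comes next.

%^%^%^%^%^%^%^%^%^%^%^%^%^%^%^%^%^%^%^%^%^%

Applying the rule to each of the 21 symbols of ^%^%^%^%^%^%^%^%^%^%^ gives the pieces %^% ^ %^% ^ %^% ^ %^% ^ %^% ^ %^% ^ %^% ^ %^% ^ %^% ^ %^% ^ %^%, which concatenate to the answer.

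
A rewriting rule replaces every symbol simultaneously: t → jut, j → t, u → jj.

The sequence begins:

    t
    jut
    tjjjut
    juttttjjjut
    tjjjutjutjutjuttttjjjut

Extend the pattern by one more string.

Rewriting the 23 symbols of tjjjutjutjutjuttttjjjut one by one yields jut t t t jj jut t jj jut t jj jut t jj jut jut jut jut t t t jj jut; concatenated:

juttttjjjuttjjjuttjjjuttjjjutjutjutjuttttjjjut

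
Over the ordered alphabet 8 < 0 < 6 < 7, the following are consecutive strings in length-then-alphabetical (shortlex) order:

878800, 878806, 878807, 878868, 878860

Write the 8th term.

Advancing 3 positions from 878860 through 878860 → 878866 → 878867 reaches term 8.

878878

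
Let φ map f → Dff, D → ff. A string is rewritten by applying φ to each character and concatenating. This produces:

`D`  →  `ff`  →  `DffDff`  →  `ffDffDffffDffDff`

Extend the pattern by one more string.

DffDffffDffDffffDffDffDffDffffDffDffffDffDff

Applying the rule to each of the 16 symbols of ffDffDffffDffDff gives the pieces Dff Dff ff Dff Dff ff Dff Dff Dff Dff ff Dff Dff ff Dff Dff, which concatenate to the answer.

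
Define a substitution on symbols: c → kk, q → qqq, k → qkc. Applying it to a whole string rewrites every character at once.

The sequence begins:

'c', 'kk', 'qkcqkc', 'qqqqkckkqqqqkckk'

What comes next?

Replace each of the 16 characters of qqqqkckkqqqqkckk in place — qqq qqq qqq qqq qkc kk qkc qkc qqq qqq qqq qqq qkc kk qkc qkc — and concatenate.

qqqqqqqqqqqqqkckkqkcqkcqqqqqqqqqqqqqkckkqkcqkc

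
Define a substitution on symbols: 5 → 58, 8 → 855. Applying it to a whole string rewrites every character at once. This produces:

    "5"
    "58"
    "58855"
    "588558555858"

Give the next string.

58855855585885558585885558855

Expanding 588558555858: 5→58, 8→855, 8→855, 5→58, 5→58, 8→855, 5→58, 5→58, 5→58, 8→855, 5→58, 8→855. Concatenated: 58 855 855 58 58 855 58 58 58 855 58 855.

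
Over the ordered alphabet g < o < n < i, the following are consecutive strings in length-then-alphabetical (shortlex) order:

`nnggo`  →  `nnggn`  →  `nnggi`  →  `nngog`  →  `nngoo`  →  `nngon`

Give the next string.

Treat nngon as a base-4 numeral over the given alphabet and add one, carrying through any trailing i's.

nngoi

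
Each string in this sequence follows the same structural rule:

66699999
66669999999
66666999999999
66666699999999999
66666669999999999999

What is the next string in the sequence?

Term n consists of n+1 6's, followed by 2n+1 9's, where the shown terms are n = 2, 3, 4, 5, 6.
Setting n = 7 gives 8, 15 characters in each block.

66666666999999999999999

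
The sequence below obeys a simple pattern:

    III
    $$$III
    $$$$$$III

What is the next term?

The strings grow by a fixed prefix $$$ each time.
So the next term is $$$·$$$$$$III.

$$$$$$$$$III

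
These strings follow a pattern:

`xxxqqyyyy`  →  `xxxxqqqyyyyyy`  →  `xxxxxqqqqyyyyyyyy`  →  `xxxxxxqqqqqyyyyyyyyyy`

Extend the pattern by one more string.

The n-th term is n+1 x's then n q's then 2n y's, where the shown terms are n = 2, 3, 4, 5.
At n = 6 the blocks have lengths 7, 6, 12.

xxxxxxxqqqqqqyyyyyyyyyyyy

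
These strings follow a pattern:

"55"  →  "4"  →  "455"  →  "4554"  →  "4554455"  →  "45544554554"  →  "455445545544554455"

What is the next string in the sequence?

This is a Fibonacci-style word recurrence s(k) = s(k−1)·s(k−2): e.g. 4·55 = 455.
The next term joins 455445545544554455 and 45544554554.

45544554554455445545544554554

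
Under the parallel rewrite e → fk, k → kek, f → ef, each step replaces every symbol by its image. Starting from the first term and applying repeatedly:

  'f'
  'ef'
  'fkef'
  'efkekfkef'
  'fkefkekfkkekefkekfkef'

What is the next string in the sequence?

Rewriting the 21 symbols of fkefkekfkkekefkekfkef one by one yields ef kek fk ef kek fk kek ef kek kek fk kek fk ef kek fk kek ef kek fk ef; concatenated:

efkekfkefkekfkkekefkekkekfkkekfkefkekfkkekefkekfkef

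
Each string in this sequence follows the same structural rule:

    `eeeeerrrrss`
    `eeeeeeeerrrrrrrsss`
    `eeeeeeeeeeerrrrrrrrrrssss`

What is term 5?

eeeeeeeeeeeeeeeeerrrrrrrrrrrrrrrrssssss

Term n consists of 3n-1 e's, followed by 3n-2 r's, followed by n s's, where the shown terms are n = 2, 3, 4.
Setting n = 6 gives 17, 16, 6 characters in each block.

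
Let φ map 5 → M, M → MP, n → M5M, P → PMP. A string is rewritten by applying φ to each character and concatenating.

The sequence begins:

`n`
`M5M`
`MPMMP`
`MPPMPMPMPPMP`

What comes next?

MPPMPPMPMPPMPMPPMPMPPMPPMPMPPMP

Rewriting each symbol of MPPMPMPMPPMP: M→MP, P→PMP, P→PMP, M→MP, P→PMP, M→MP, P→PMP, M→MP, P→PMP, P→PMP, M→MP, P→PMP, which concatenates to MP PMP PMP MP PMP MP PMP MP PMP PMP MP PMP.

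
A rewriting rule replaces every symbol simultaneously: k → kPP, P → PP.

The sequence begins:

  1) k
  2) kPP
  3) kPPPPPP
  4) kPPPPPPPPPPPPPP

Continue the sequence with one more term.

kPPPPPPPPPPPPPPPPPPPPPPPPPPPPPP

Replace each of the 15 characters of kPPPPPPPPPPPPPP in place — kPP PP PP PP PP PP PP PP PP PP PP PP PP PP PP — and concatenate.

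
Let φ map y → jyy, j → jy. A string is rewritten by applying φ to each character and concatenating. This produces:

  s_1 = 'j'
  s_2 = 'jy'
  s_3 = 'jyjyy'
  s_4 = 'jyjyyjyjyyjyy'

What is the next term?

jyjyyjyjyyjyyjyjyyjyjyyjyyjyjyyjyy

φ(jyjyyjyjyyjyy) expands symbol-by-symbol to jy jyy jy jyy jyy jy jyy jy jyy jyy jy jyy jyy; joining the 13 pieces gives the next term.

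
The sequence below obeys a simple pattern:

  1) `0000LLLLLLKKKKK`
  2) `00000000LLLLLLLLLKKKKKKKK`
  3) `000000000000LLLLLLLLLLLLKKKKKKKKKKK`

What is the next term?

0000000000000000LLLLLLLLLLLLLLLKKKKKKKKKKKKKK

The n-th term is 4n 0's then 3n+3 L's then 3n+2 K's (n = 1, 2, …).
At n = 4 the blocks have lengths 16, 15, 14.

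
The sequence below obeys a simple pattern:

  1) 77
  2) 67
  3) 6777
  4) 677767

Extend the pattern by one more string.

Each term (from the third on) is the previous term followed by the one before it: term 3 = 67·77 = 6777.
The next term joins 677767 and 6777.

6777676777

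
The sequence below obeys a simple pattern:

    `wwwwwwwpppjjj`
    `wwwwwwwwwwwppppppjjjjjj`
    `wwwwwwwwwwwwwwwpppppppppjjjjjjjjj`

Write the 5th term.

Term n consists of 4n+3 w's, followed by 3n p's, followed by 3n j's (n = 1, 2, …).
At n = 5 the blocks have lengths 23, 15, 15.

wwwwwwwwwwwwwwwwwwwwwwwpppppppppppppppjjjjjjjjjjjjjjj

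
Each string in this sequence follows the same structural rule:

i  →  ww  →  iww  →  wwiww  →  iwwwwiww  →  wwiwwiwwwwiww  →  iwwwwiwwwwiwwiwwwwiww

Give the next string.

wwiwwiwwwwiwwiwwwwiwwwwiwwiwwwwiww

From term 3 onward, concatenate the second-to-last term with the last: i·ww = iww, ww·iww = wwiww, …
Continuing: wwiwwiwwwwiww · iwwwwiwwwwiwwiwwwwiww gives term 8.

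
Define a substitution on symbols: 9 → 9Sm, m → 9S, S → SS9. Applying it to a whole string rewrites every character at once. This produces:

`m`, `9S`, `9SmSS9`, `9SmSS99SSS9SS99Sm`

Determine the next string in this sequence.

Rewriting the 17 symbols of 9SmSS99SSS9SS99Sm one by one yields 9Sm SS9 9S SS9 SS9 9Sm 9Sm SS9 SS9 SS9 9Sm SS9 SS9 9Sm 9Sm SS9 9S; concatenated:

9SmSS99SSS9SS99Sm9SmSS9SS9SS99SmSS9SS99Sm9SmSS99S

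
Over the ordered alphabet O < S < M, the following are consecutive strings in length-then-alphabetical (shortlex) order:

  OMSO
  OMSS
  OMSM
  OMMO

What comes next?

Treat OMMO as a base-3 numeral over the given alphabet and add one, carrying through any trailing M's.

OMMS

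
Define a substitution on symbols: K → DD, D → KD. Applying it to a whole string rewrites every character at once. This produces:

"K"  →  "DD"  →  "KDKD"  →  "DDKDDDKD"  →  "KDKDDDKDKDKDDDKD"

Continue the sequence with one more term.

φ(KDKDDDKDKDKDDDKD) expands symbol-by-symbol to DD KD DD KD KD KD DD KD DD KD DD KD KD KD DD KD; joining the 16 pieces gives the next term.

DDKDDDKDKDKDDDKDDDKDDDKDKDKDDDKD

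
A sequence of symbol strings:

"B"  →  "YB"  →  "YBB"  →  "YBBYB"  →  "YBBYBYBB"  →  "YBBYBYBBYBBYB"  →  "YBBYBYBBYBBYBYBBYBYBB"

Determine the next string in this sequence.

This is a Fibonacci-style word recurrence s(k) = s(k−1)·s(k−2): e.g. YB·B = YBB.
The next term joins YBBYBYBBYBBYBYBBYBYBB and YBBYBYBBYBBYB.

YBBYBYBBYBBYBYBBYBYBBYBBYBYBBYBBYB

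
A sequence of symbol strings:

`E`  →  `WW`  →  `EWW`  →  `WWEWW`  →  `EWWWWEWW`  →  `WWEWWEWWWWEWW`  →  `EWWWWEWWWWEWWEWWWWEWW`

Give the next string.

Each term (from the third on) is the two preceding terms concatenated in order: term 3 = E·WW = EWW.
The next term joins WWEWWEWWWWEWW and EWWWWEWWWWEWWEWWWWEWW.

WWEWWEWWWWEWWEWWWWEWWWWEWWEWWWWEWW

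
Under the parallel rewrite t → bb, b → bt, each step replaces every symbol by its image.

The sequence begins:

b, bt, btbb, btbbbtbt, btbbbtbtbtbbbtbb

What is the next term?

btbbbtbtbtbbbtbbbtbbbtbtbtbbbtbt

Replace each of the 16 characters of btbbbtbtbtbbbtbb in place — bt bb bt bt bt bb bt bb bt bb bt bt bt bb bt bt — and concatenate.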